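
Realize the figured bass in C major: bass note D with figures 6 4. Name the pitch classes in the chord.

A fourth above D in this key is G.
A sixth above D in this key is B.
Together with the bass D, this spells G major in second inversion.

D, G, B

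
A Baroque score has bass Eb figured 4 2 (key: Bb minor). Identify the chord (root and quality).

The figures 4 2 indicate a seventh chord in third inversion.
In third inversion the root lies a second above the bass: a second above Eb in Bb minor is F.
The chord tones are Eb, F, Ab, C, giving F minor seventh.

F minor seventh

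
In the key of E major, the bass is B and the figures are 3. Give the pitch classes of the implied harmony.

The written figures 3 are shorthand for 5/3: the 5 is implied.
A third above B in this key is D#.
A fifth above B in this key is F#.
Together with the bass B, this spells B major in root position.

B, D#, F#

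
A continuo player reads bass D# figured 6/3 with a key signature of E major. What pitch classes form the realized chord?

A third above D# in this key is F#.
A sixth above D# in this key is B.
Together with the bass D#, this spells B major in first inversion.

D#, F#, B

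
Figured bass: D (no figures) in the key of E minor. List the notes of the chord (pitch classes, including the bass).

An unfigured bass implies 5/3.
A third above D in this key is F#.
A fifth above D in this key is A.
Together with the bass D, this spells D major in root position.

D, F#, A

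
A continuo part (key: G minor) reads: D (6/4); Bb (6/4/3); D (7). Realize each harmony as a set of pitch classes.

D (6/4): D, G, Bb.
Bb (6/4/3): Bb, D, Eb, G.
D (7/5/3): D, F, A, C.

D, G, Bb | Bb, D, Eb, G | D, F, A, C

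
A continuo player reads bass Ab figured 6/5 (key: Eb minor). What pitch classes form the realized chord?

The written figures 6/5 are shorthand for 6/5/3: the 3 is implied.
A third above Ab in this key is Cb.
A fifth above Ab in this key is Eb.
A sixth above Ab in this key is F.
Together with the bass Ab, this spells F half-diminished seventh in first inversion.

Ab, Cb, Eb, F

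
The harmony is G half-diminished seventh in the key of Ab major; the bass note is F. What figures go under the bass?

4/2

F is the seventh of G half-diminished seventh, so the chord is in third inversion.
A seventh chord in third inversion is figured 6/4/2, conventionally abbreviated 4/2.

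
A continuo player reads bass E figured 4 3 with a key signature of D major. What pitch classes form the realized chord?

E, G, A, C#

The written figures 4 3 are shorthand for 6/4/3: the 6 is implied.
A third above E in this key is G.
A fourth above E in this key is A.
A sixth above E in this key is C#.
Together with the bass E, this spells A dominant seventh in second inversion.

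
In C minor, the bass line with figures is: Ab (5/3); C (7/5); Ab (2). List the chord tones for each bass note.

Ab, C, Eb | C, Eb, G, Bb | Ab, Bb, D, F

Ab (5/3): Ab, C, Eb.
C (7/5/3): C, Eb, G, Bb.
Ab (6/4/2): Ab, Bb, D, F.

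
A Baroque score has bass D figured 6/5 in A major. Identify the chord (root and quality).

B minor seventh

The figures 6/5 indicate a seventh chord in first inversion.
In first inversion the root lies a sixth above the bass: a sixth above D in A major is B.
The chord tones are D, F#, A, B, giving B minor seventh.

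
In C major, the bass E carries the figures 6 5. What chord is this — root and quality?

C major seventh

The figures 6 5 indicate a seventh chord in first inversion.
In first inversion the root lies a sixth above the bass: a sixth above E in C major is C.
The chord tones are E, G, B, C, giving C major seventh.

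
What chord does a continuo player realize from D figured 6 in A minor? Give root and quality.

B diminished

The figures 6 indicate a triad in first inversion.
In first inversion the root lies a sixth above the bass: a sixth above D in A minor is B.
The chord tones are D, F, B, giving B diminished.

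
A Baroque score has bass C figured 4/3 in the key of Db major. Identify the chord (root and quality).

The figures 4/3 indicate a seventh chord in second inversion.
In second inversion the root lies a fourth above the bass: a fourth above C in Db major is F.
The chord tones are C, Eb, F, Ab, giving F minor seventh.

F minor seventh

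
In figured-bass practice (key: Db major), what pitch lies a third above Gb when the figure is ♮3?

Counting 2 letter steps above Gb lands on B; in Db major, that letter is Bb.
The ♮3 figure makes it natural, giving B.

B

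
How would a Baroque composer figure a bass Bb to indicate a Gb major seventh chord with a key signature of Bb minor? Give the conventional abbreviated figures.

Bb is the third of Gb major seventh, so the chord is in first inversion.
A seventh chord in first inversion is figured 6/5/3, conventionally abbreviated 6/5.

6/5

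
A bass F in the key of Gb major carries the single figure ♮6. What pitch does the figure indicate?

Counting 5 letter steps above F lands on D; in Gb major, that letter is Db.
The ♮6 figure makes it natural, giving D.

D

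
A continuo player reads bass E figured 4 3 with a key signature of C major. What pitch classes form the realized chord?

E, G, A, C

The written figures 4 3 are shorthand for 6/4/3: the 6 is implied.
A third above E in this key is G.
A fourth above E in this key is A.
A sixth above E in this key is C.
Together with the bass E, this spells A minor seventh in second inversion.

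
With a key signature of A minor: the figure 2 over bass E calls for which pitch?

F

Counting 1 letter step above E lands on F; in A minor, that letter is F.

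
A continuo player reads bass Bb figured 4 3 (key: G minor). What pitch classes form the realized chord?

Bb, D, Eb, G

The written figures 4 3 are shorthand for 6/4/3: the 6 is implied.
A third above Bb in this key is D.
A fourth above Bb in this key is Eb.
A sixth above Bb in this key is G.
Together with the bass Bb, this spells Eb major seventh in second inversion.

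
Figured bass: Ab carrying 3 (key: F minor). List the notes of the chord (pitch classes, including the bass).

Ab, C, Eb

The written figures 3 are shorthand for 5/3: the 5 is implied.
A third above Ab in this key is C.
A fifth above Ab in this key is Eb.
Together with the bass Ab, this spells Ab major in root position.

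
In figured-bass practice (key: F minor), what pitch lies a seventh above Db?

Counting 6 letter steps above Db lands on C; in F minor, that letter is C.

C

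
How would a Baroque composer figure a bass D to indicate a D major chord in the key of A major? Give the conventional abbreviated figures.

no figures

D is the root of D major, so the chord is in root position.
A triad in root position is figured 5/3, conventionally abbreviated (no figures — root-position triad).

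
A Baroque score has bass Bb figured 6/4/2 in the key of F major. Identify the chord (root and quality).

C dominant seventh

The figures 6/4/2 indicate a seventh chord in third inversion.
In third inversion the root lies a second above the bass: a second above Bb in F major is C.
The chord tones are Bb, C, E, G, giving C dominant seventh.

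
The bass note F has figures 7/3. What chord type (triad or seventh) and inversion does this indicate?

seventh chord, root position

7/3 is shorthand for 7/5/3.
Intervals of 7/5/3 above the bass form a seventh chord; the bass is the root, so this is root position.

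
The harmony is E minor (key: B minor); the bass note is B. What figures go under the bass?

B is the fifth of E minor, so the chord is in second inversion.
A triad in second inversion is figured 6/4, conventionally abbreviated 6/4.

6/4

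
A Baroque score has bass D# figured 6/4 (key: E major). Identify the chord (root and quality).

The figures 6/4 indicate a triad in second inversion.
In second inversion the root lies a fourth above the bass: a fourth above D# in E major is G#.
The chord tones are D#, G#, B, giving G# minor.

G# minor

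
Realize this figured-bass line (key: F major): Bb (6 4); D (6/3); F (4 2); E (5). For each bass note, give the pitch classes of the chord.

Bb (6/4): Bb, E, G.
D (6/3): D, F, Bb.
F (6/4/2): F, G, Bb, D.
E (5/3): E, G, Bb.

Bb, E, G | D, F, Bb | F, G, Bb, D | E, G, Bb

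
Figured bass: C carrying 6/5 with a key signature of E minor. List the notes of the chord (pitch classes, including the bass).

The written figures 6/5 are shorthand for 6/5/3: the 3 is implied.
A third above C in this key is E.
A fifth above C in this key is G.
A sixth above C in this key is A.
Together with the bass C, this spells A minor seventh in first inversion.

C, E, G, A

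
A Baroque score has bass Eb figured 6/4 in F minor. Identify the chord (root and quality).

Ab major

The figures 6/4 indicate a triad in second inversion.
In second inversion the root lies a fourth above the bass: a fourth above Eb in F minor is Ab.
The chord tones are Eb, Ab, C, giving Ab major.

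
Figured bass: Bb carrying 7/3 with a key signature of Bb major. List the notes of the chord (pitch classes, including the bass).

The written figures 7/3 are shorthand for 7/5/3: the 5 is implied.
A third above Bb in this key is D.
A fifth above Bb in this key is F.
A seventh above Bb in this key is A.
Together with the bass Bb, this spells Bb major seventh in root position.

Bb, D, F, A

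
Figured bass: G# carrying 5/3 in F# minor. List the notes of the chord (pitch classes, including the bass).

A third above G# in this key is B.
A fifth above G# in this key is D.
Together with the bass G#, this spells G# diminished in root position.

G#, B, D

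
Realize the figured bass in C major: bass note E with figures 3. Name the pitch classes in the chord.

The written figures 3 are shorthand for 5/3: the 5 is implied.
A third above E in this key is G.
A fifth above E in this key is B.
Together with the bass E, this spells E minor in root position.

E, G, B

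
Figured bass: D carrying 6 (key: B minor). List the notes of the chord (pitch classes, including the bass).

D, F#, B

The written figures 6 are shorthand for 6/3: the 3 is implied.
A third above D in this key is F#.
A sixth above D in this key is B.
Together with the bass D, this spells B minor in first inversion.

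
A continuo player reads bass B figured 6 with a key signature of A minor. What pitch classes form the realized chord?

B, D, G

The written figures 6 are shorthand for 6/3: the 3 is implied.
A third above B in this key is D.
A sixth above B in this key is G.
Together with the bass B, this spells G major in first inversion.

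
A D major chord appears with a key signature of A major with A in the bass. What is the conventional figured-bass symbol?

6/4

A is the fifth of D major, so the chord is in second inversion.
A triad in second inversion is figured 6/4, conventionally abbreviated 6/4.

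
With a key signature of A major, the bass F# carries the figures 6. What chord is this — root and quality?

The figures 6 indicate a triad in first inversion.
In first inversion the root lies a sixth above the bass: a sixth above F# in A major is D.
The chord tones are F#, A, D, giving D major.

D major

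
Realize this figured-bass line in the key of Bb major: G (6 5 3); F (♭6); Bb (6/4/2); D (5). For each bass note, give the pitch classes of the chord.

G, Bb, D, Eb | F, A, Db | Bb, C, Eb, G | D, F, A

G (6/5/3): G, Bb, D, Eb.
F (b6/3): F, A, Db.
Bb (6/4/2): Bb, C, Eb, G.
D (5/3): D, F, A.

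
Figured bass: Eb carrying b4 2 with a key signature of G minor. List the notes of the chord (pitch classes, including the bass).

The written figures b4 2 are shorthand for 6/4/2: the 6 is implied.
A second above Eb in this key is F.
A fourth above Eb in this key is A, lowered to Ab by the flat.
A sixth above Eb in this key is C.
Together with the bass Eb, this spells F minor seventh in third inversion.

Eb, F, Ab, C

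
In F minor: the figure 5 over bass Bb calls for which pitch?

F

Counting 4 letter steps above Bb lands on F; in F minor, that letter is F.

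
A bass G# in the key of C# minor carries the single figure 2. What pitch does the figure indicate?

A

Counting 1 letter step above G# lands on A; in C# minor, that letter is A.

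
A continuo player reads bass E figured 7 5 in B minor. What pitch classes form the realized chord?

The written figures 7 5 are shorthand for 7/5/3: the 3 is implied.
A third above E in this key is G.
A fifth above E in this key is B.
A seventh above E in this key is D.
Together with the bass E, this spells E minor seventh in root position.

E, G, B, D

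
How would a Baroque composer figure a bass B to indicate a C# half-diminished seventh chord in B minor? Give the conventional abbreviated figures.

B is the seventh of C# half-diminished seventh, so the chord is in third inversion.
A seventh chord in third inversion is figured 6/4/2, conventionally abbreviated 4/2.

4/2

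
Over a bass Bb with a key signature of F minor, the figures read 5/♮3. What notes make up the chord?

A third above Bb in this key is Db, made natural (D) by the ♮ figure.
A fifth above Bb in this key is F.
Together with the bass Bb, this spells Bb major in root position.

Bb, D, F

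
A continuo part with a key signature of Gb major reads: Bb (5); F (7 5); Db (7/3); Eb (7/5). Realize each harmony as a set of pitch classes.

Bb (5/3): Bb, Db, F.
F (7/5/3): F, Ab, Cb, Eb.
Db (7/5/3): Db, F, Ab, Cb.
Eb (7/5/3): Eb, Gb, Bb, Db.

Bb, Db, F | F, Ab, Cb, Eb | Db, F, Ab, Cb | Eb, Gb, Bb, Db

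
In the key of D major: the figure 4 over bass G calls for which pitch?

Counting 3 letter steps above G lands on C; in D major, that letter is C#.

C#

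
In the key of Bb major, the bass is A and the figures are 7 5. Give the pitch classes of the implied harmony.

A, C, Eb, G

The written figures 7 5 are shorthand for 7/5/3: the 3 is implied.
A third above A in this key is C.
A fifth above A in this key is Eb.
A seventh above A in this key is G.
Together with the bass A, this spells A half-diminished seventh in root position.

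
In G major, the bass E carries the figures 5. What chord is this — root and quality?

E minor

The figures 5 indicate a triad in root position.
In root position the bass is the root, so the root is E.
The chord tones are E, G, B, giving E minor.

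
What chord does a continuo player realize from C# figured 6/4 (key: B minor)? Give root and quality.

F# minor

The figures 6/4 indicate a triad in second inversion.
In second inversion the root lies a fourth above the bass: a fourth above C# in B minor is F#.
The chord tones are C#, F#, A, giving F# minor.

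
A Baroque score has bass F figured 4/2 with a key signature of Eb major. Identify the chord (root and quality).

The figures 4/2 indicate a seventh chord in third inversion.
In third inversion the root lies a second above the bass: a second above F in Eb major is G.
The chord tones are F, G, Bb, D, giving G minor seventh.

G minor seventh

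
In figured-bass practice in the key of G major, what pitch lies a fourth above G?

C

Counting 3 letter steps above G lands on C; in G major, that letter is C.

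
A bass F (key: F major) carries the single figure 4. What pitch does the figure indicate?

Counting 3 letter steps above F lands on B; in F major, that letter is Bb.

Bb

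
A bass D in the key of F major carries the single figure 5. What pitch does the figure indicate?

A

Counting 4 letter steps above D lands on A; in F major, that letter is A.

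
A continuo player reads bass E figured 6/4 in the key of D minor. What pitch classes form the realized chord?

A fourth above E in this key is A.
A sixth above E in this key is C.
Together with the bass E, this spells A minor in second inversion.

E, A, C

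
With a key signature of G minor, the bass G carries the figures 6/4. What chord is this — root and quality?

C minor

The figures 6/4 indicate a triad in second inversion.
In second inversion the root lies a fourth above the bass: a fourth above G in G minor is C.
The chord tones are G, C, Eb, giving C minor.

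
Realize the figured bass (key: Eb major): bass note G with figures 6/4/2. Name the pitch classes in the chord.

A second above G in this key is Ab.
A fourth above G in this key is C.
A sixth above G in this key is Eb.
Together with the bass G, this spells Ab major seventh in third inversion.

G, Ab, C, Eb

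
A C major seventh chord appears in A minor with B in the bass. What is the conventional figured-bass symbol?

B is the seventh of C major seventh, so the chord is in third inversion.
A seventh chord in third inversion is figured 6/4/2, conventionally abbreviated 4/2.

4/2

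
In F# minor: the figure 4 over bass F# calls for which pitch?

Counting 3 letter steps above F# lands on B; in F# minor, that letter is B.

B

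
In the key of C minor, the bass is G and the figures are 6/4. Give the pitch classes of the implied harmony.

A fourth above G in this key is C.
A sixth above G in this key is Eb.
Together with the bass G, this spells C minor in second inversion.

G, C, Eb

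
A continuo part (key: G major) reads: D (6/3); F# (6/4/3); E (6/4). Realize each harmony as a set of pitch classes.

D (6/3): D, F#, B.
F# (6/4/3): F#, A, B, D.
E (6/4): E, A, C.

D, F#, B | F#, A, B, D | E, A, C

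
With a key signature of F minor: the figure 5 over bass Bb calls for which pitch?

Counting 4 letter steps above Bb lands on F; in F minor, that letter is F.

F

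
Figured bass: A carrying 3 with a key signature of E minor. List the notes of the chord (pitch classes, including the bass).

A, C, E

The written figures 3 are shorthand for 5/3: the 5 is implied.
A third above A in this key is C.
A fifth above A in this key is E.
Together with the bass A, this spells A minor in root position.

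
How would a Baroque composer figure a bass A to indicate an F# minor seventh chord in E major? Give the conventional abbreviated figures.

A is the third of F# minor seventh, so the chord is in first inversion.
A seventh chord in first inversion is figured 6/5/3, conventionally abbreviated 6/5.

6/5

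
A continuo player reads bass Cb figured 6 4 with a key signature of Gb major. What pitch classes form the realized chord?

A fourth above Cb in this key is F.
A sixth above Cb in this key is Ab.
Together with the bass Cb, this spells F diminished in second inversion.

Cb, F, Ab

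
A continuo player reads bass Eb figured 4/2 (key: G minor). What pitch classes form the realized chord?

The written figures 4/2 are shorthand for 6/4/2: the 6 is implied.
A second above Eb in this key is F.
A fourth above Eb in this key is A.
A sixth above Eb in this key is C.
Together with the bass Eb, this spells F dominant seventh in third inversion.

Eb, F, A, C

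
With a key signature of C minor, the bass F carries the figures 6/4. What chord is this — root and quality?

Bb major

The figures 6/4 indicate a triad in second inversion.
In second inversion the root lies a fourth above the bass: a fourth above F in C minor is Bb.
The chord tones are F, Bb, D, giving Bb major.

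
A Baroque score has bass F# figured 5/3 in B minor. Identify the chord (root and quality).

The figures 5/3 indicate a triad in root position.
In root position the bass is the root, so the root is F#.
The chord tones are F#, A, C#, giving F# minor.

F# minor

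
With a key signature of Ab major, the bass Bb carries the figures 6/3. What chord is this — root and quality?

The figures 6/3 indicate a triad in first inversion.
In first inversion the root lies a sixth above the bass: a sixth above Bb in Ab major is G.
The chord tones are Bb, Db, G, giving G diminished.

G diminished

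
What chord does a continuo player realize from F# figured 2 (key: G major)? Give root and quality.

G major seventh

The figures 2 indicate a seventh chord in third inversion.
In third inversion the root lies a second above the bass: a second above F# in G major is G.
The chord tones are F#, G, B, D, giving G major seventh.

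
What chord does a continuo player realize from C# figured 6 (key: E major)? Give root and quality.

The figures 6 indicate a triad in first inversion.
In first inversion the root lies a sixth above the bass: a sixth above C# in E major is A.
The chord tones are C#, E, A, giving A major.

A major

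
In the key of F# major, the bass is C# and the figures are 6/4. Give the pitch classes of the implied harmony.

C#, F#, A#

A fourth above C# in this key is F#.
A sixth above C# in this key is A#.
Together with the bass C#, this spells F# major in second inversion.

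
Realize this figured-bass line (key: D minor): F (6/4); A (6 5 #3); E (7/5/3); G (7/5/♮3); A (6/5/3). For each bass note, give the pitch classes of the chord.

F (6/4): F, Bb, D.
A (6/5/#3): A, C#, E, F.
E (7/5/3): E, G, Bb, D.
G (7/5/♮3): G, B, D, F.
A (6/5/3): A, C, E, F.

F, Bb, D | A, C#, E, F | E, G, Bb, D | G, B, D, F | A, C, E, F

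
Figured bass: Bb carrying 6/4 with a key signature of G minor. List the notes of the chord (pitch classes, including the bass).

Bb, Eb, G

A fourth above Bb in this key is Eb.
A sixth above Bb in this key is G.
Together with the bass Bb, this spells Eb major in second inversion.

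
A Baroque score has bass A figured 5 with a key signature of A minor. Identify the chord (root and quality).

The figures 5 indicate a triad in root position.
In root position the bass is the root, so the root is A.
The chord tones are A, C, E, giving A minor.

A minor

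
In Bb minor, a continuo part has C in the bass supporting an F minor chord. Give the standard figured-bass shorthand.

6/4

C is the fifth of F minor, so the chord is in second inversion.
A triad in second inversion is figured 6/4, conventionally abbreviated 6/4.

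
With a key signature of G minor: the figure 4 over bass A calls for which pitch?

Counting 3 letter steps above A lands on D; in G minor, that letter is D.

D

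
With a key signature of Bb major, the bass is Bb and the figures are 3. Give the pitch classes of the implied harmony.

The written figures 3 are shorthand for 5/3: the 5 is implied.
A third above Bb in this key is D.
A fifth above Bb in this key is F.
Together with the bass Bb, this spells Bb major in root position.

Bb, D, F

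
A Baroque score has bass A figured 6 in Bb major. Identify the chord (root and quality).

F major

The figures 6 indicate a triad in first inversion.
In first inversion the root lies a sixth above the bass: a sixth above A in Bb major is F.
The chord tones are A, C, F, giving F major.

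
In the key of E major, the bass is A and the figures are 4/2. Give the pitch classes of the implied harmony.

The written figures 4/2 are shorthand for 6/4/2: the 6 is implied.
A second above A in this key is B.
A fourth above A in this key is D#.
A sixth above A in this key is F#.
Together with the bass A, this spells B dominant seventh in third inversion.

A, B, D#, F#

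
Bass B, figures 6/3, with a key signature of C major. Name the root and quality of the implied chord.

G major

The figures 6/3 indicate a triad in first inversion.
In first inversion the root lies a sixth above the bass: a sixth above B in C major is G.
The chord tones are B, D, G, giving G major.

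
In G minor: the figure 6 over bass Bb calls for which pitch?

Counting 5 letter steps above Bb lands on G; in G minor, that letter is G.

G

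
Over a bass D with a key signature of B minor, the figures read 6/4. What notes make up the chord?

D, G, B

A fourth above D in this key is G.
A sixth above D in this key is B.
Together with the bass D, this spells G major in second inversion.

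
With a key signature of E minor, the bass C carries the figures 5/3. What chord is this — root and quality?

C major

The figures 5/3 indicate a triad in root position.
In root position the bass is the root, so the root is C.
The chord tones are C, E, G, giving C major.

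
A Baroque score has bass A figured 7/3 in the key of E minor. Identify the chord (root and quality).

A minor seventh

The figures 7/3 indicate a seventh chord in root position.
In root position the bass is the root, so the root is A.
The chord tones are A, C, E, G, giving A minor seventh.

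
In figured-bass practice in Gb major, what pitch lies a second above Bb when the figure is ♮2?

C

Counting 1 letter step above Bb lands on C; in Gb major, that letter is Cb.
The ♮2 figure makes it natural, giving C.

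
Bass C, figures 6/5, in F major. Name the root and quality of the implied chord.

The figures 6/5 indicate a seventh chord in first inversion.
In first inversion the root lies a sixth above the bass: a sixth above C in F major is A.
The chord tones are C, E, G, A, giving A minor seventh.

A minor seventh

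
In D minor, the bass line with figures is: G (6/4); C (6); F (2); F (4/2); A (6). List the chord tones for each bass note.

G, C, E | C, E, A | F, G, Bb, D | F, G, Bb, D | A, C, F

G (6/4): G, C, E.
C (6/3): C, E, A.
F (6/4/2): F, G, Bb, D.
F (6/4/2): F, G, Bb, D.
A (6/3): A, C, F.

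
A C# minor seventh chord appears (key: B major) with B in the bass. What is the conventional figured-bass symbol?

4/2

B is the seventh of C# minor seventh, so the chord is in third inversion.
A seventh chord in third inversion is figured 6/4/2, conventionally abbreviated 4/2.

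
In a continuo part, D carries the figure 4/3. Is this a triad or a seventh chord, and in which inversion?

4/3 is shorthand for 6/4/3.
Intervals of 6/4/3 above the bass form a seventh chord; the bass is the fifth, so this is second inversion.

seventh chord, second inversion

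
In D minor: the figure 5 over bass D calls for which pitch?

A

Counting 4 letter steps above D lands on A; in D minor, that letter is A.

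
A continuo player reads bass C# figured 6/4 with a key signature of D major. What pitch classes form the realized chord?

C#, F#, A

A fourth above C# in this key is F#.
A sixth above C# in this key is A.
Together with the bass C#, this spells F# minor in second inversion.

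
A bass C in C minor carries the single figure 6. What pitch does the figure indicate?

Counting 5 letter steps above C lands on A; in C minor, that letter is Ab.

Ab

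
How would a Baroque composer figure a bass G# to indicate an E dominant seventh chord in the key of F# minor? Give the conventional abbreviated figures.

6/5

G# is the third of E dominant seventh, so the chord is in first inversion.
A seventh chord in first inversion is figured 6/5/3, conventionally abbreviated 6/5.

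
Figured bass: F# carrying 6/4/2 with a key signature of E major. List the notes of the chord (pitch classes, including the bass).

F#, G#, B, D#

A second above F# in this key is G#.
A fourth above F# in this key is B.
A sixth above F# in this key is D#.
Together with the bass F#, this spells G# minor seventh in third inversion.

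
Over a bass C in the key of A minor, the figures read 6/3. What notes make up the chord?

C, E, A

A third above C in this key is E.
A sixth above C in this key is A.
Together with the bass C, this spells A minor in first inversion.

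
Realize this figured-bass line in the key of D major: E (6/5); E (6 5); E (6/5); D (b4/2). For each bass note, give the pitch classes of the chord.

E (6/5/3): E, G, B, C#.
E (6/5/3): E, G, B, C#.
E (6/5/3): E, G, B, C#.
D (6/b4/2): D, E, Gb, B.

E, G, B, C# | E, G, B, C# | E, G, B, C# | D, E, Gb, B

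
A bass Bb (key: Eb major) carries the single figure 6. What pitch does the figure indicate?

G

Counting 5 letter steps above Bb lands on G; in Eb major, that letter is G.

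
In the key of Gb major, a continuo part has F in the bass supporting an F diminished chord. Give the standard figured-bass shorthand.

F is the root of F diminished, so the chord is in root position.
A triad in root position is figured 5/3, conventionally abbreviated (no figures — root-position triad).

no figures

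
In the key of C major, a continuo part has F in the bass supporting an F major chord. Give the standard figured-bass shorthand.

no figures

F is the root of F major, so the chord is in root position.
A triad in root position is figured 5/3, conventionally abbreviated (no figures — root-position triad).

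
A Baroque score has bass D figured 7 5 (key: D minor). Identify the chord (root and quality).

The figures 7 5 indicate a seventh chord in root position.
In root position the bass is the root, so the root is D.
The chord tones are D, F, A, C, giving D minor seventh.

D minor seventh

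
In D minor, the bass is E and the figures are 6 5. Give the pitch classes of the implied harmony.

The written figures 6 5 are shorthand for 6/5/3: the 3 is implied.
A third above E in this key is G.
A fifth above E in this key is Bb.
A sixth above E in this key is C.
Together with the bass E, this spells C dominant seventh in first inversion.

E, G, Bb, C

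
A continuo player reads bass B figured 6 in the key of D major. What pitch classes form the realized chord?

The written figures 6 are shorthand for 6/3: the 3 is implied.
A third above B in this key is D.
A sixth above B in this key is G.
Together with the bass B, this spells G major in first inversion.

B, D, G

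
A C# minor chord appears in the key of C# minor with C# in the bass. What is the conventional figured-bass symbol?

C# is the root of C# minor, so the chord is in root position.
A triad in root position is figured 5/3, conventionally abbreviated (no figures — root-position triad).

no figures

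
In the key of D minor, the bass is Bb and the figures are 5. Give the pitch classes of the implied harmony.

The written figures 5 are shorthand for 5/3: the 3 is implied.
A third above Bb in this key is D.
A fifth above Bb in this key is F.
Together with the bass Bb, this spells Bb major in root position.

Bb, D, F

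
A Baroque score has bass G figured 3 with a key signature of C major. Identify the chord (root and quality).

The figures 3 indicate a triad in root position.
In root position the bass is the root, so the root is G.
The chord tones are G, B, D, giving G major.

G major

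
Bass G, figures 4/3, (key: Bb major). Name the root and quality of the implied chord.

The figures 4/3 indicate a seventh chord in second inversion.
In second inversion the root lies a fourth above the bass: a fourth above G in Bb major is C.
The chord tones are G, Bb, C, Eb, giving C minor seventh.

C minor seventh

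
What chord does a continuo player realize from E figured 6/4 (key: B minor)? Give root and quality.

A major

The figures 6/4 indicate a triad in second inversion.
In second inversion the root lies a fourth above the bass: a fourth above E in B minor is A.
The chord tones are E, A, C#, giving A major.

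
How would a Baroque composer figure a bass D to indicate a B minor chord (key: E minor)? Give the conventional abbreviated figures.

D is the third of B minor, so the chord is in first inversion.
A triad in first inversion is figured 6/3, conventionally abbreviated 6.

6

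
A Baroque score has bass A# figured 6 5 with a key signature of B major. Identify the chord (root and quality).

The figures 6 5 indicate a seventh chord in first inversion.
In first inversion the root lies a sixth above the bass: a sixth above A# in B major is F#.
The chord tones are A#, C#, E, F#, giving F# dominant seventh.

F# dominant seventh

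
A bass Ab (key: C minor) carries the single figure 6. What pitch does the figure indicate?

Counting 5 letter steps above Ab lands on F; in C minor, that letter is F.

F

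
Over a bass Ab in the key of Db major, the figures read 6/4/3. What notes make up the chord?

A third above Ab in this key is C.
A fourth above Ab in this key is Db.
A sixth above Ab in this key is F.
Together with the bass Ab, this spells Db major seventh in second inversion.

Ab, C, Db, F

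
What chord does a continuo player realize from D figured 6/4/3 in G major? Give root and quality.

The figures 6/4/3 indicate a seventh chord in second inversion.
In second inversion the root lies a fourth above the bass: a fourth above D in G major is G.
The chord tones are D, F#, G, B, giving G major seventh.

G major seventh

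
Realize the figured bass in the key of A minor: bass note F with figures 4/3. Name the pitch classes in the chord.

The written figures 4/3 are shorthand for 6/4/3: the 6 is implied.
A third above F in this key is A.
A fourth above F in this key is B.
A sixth above F in this key is D.
Together with the bass F, this spells B half-diminished seventh in second inversion.

F, A, B, D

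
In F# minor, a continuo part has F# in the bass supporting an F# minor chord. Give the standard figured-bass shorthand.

F# is the root of F# minor, so the chord is in root position.
A triad in root position is figured 5/3, conventionally abbreviated (no figures — root-position triad).

no figures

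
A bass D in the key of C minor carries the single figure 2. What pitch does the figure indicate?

Eb

Counting 1 letter step above D lands on E; in C minor, that letter is Eb.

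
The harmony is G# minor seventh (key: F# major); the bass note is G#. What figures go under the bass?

G# is the root of G# minor seventh, so the chord is in root position.
A seventh chord in root position is figured 7/5/3, conventionally abbreviated 7.

7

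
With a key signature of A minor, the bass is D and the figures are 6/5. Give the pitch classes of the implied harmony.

D, F, A, B

The written figures 6/5 are shorthand for 6/5/3: the 3 is implied.
A third above D in this key is F.
A fifth above D in this key is A.
A sixth above D in this key is B.
Together with the bass D, this spells B half-diminished seventh in first inversion.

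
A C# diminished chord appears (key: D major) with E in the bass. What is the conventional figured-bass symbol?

E is the third of C# diminished, so the chord is in first inversion.
A triad in first inversion is figured 6/3, conventionally abbreviated 6.

6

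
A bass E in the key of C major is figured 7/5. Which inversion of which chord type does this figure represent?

7/5 is shorthand for 7/5/3.
Intervals of 7/5/3 above the bass form a seventh chord; the bass is the root, so this is root position.

seventh chord, root position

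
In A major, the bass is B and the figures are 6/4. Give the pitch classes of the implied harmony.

B, E, G#

A fourth above B in this key is E.
A sixth above B in this key is G#.
Together with the bass B, this spells E major in second inversion.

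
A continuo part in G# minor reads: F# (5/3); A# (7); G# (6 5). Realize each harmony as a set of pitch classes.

F#, A#, C# | A#, C#, E, G# | G#, B, D#, E

F# (5/3): F#, A#, C#.
A# (7/5/3): A#, C#, E, G#.
G# (6/5/3): G#, B, D#, E.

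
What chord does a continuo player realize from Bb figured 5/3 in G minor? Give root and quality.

The figures 5/3 indicate a triad in root position.
In root position the bass is the root, so the root is Bb.
The chord tones are Bb, D, F, giving Bb major.

Bb major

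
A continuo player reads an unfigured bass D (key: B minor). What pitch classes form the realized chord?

An unfigured bass implies 5/3.
A third above D in this key is F#.
A fifth above D in this key is A.
Together with the bass D, this spells D major in root position.

D, F#, A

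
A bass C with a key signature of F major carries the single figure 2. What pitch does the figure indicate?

Counting 1 letter step above C lands on D; in F major, that letter is D.

D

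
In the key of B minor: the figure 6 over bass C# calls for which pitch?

Counting 5 letter steps above C# lands on A; in B minor, that letter is A.

A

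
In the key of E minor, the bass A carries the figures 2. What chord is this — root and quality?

B minor seventh

The figures 2 indicate a seventh chord in third inversion.
In third inversion the root lies a second above the bass: a second above A in E minor is B.
The chord tones are A, B, D, F#, giving B minor seventh.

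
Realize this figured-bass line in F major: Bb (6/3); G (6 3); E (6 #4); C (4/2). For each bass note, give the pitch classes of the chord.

Bb, D, G | G, Bb, E | E, A#, C | C, D, F, A

Bb (6/3): Bb, D, G.
G (6/3): G, Bb, E.
E (6/#4): E, A#, C.
C (6/4/2): C, D, F, A.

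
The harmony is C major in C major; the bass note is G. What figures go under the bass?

G is the fifth of C major, so the chord is in second inversion.
A triad in second inversion is figured 6/4, conventionally abbreviated 6/4.

6/4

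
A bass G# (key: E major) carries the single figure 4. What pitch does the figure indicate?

C#

Counting 3 letter steps above G# lands on C; in E major, that letter is C#.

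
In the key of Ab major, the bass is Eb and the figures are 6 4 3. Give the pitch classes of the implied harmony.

A third above Eb in this key is G.
A fourth above Eb in this key is Ab.
A sixth above Eb in this key is C.
Together with the bass Eb, this spells Ab major seventh in second inversion.

Eb, G, Ab, C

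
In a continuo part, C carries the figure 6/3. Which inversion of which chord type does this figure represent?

Intervals of 6/3 above the bass form a triad; the bass is the third, so this is first inversion.

triad, first inversion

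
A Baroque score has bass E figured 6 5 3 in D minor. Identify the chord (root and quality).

C dominant seventh

The figures 6 5 3 indicate a seventh chord in first inversion.
In first inversion the root lies a sixth above the bass: a sixth above E in D minor is C.
The chord tones are E, G, Bb, C, giving C dominant seventh.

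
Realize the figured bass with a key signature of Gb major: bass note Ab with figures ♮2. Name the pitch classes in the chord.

Ab, B, Db, F

The written figures ♮2 are shorthand for 6/4/2: the 6/4 are implied.
A second above Ab in this key is Bb, made natural (B) by the ♮ figure.
A fourth above Ab in this key is Db.
A sixth above Ab in this key is F.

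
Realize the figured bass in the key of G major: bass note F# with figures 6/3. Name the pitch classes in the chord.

A third above F# in this key is A.
A sixth above F# in this key is D.
Together with the bass F#, this spells D major in first inversion.

F#, A, D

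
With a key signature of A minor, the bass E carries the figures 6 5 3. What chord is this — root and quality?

C major seventh

The figures 6 5 3 indicate a seventh chord in first inversion.
In first inversion the root lies a sixth above the bass: a sixth above E in A minor is C.
The chord tones are E, G, B, C, giving C major seventh.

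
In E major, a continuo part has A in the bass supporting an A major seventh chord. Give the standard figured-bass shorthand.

A is the root of A major seventh, so the chord is in root position.
A seventh chord in root position is figured 7/5/3, conventionally abbreviated 7.

7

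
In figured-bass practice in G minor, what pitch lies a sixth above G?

Counting 5 letter steps above G lands on E; in G minor, that letter is Eb.

Eb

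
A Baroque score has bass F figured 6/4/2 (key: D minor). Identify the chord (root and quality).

The figures 6/4/2 indicate a seventh chord in third inversion.
In third inversion the root lies a second above the bass: a second above F in D minor is G.
The chord tones are F, G, Bb, D, giving G minor seventh.

G minor seventh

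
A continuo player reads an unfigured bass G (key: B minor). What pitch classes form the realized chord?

G, B, D

An unfigured bass implies 5/3.
A third above G in this key is B.
A fifth above G in this key is D.
Together with the bass G, this spells G major in root position.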